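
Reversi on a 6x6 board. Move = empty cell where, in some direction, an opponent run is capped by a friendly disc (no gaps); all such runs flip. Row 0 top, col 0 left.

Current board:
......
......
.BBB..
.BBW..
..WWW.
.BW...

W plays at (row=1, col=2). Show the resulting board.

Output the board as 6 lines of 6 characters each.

Answer: ......
..W...
.BWB..
.BWW..
..WWW.
.BW...

Derivation:
Place W at (1,2); scan 8 dirs for brackets.
Dir NW: first cell '.' (not opp) -> no flip
Dir N: first cell '.' (not opp) -> no flip
Dir NE: first cell '.' (not opp) -> no flip
Dir W: first cell '.' (not opp) -> no flip
Dir E: first cell '.' (not opp) -> no flip
Dir SW: opp run (2,1), next='.' -> no flip
Dir S: opp run (2,2) (3,2) capped by W -> flip
Dir SE: opp run (2,3), next='.' -> no flip
All flips: (2,2) (3,2)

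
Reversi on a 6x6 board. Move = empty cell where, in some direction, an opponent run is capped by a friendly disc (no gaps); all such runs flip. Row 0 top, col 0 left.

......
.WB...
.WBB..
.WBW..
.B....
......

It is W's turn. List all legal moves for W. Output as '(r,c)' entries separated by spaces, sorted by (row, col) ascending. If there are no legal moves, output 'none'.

Answer: (0,3) (1,3) (2,4) (4,3) (5,1)

Derivation:
(0,1): no bracket -> illegal
(0,2): no bracket -> illegal
(0,3): flips 1 -> legal
(1,3): flips 3 -> legal
(1,4): no bracket -> illegal
(2,4): flips 2 -> legal
(3,0): no bracket -> illegal
(3,4): no bracket -> illegal
(4,0): no bracket -> illegal
(4,2): no bracket -> illegal
(4,3): flips 1 -> legal
(5,0): no bracket -> illegal
(5,1): flips 1 -> legal
(5,2): no bracket -> illegal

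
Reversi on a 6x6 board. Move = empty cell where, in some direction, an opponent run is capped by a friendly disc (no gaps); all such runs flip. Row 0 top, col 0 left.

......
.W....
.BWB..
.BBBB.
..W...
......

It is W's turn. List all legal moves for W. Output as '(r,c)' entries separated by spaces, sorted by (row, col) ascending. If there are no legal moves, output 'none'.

Answer: (2,0) (2,4) (4,0) (4,1) (4,4)

Derivation:
(1,0): no bracket -> illegal
(1,2): no bracket -> illegal
(1,3): no bracket -> illegal
(1,4): no bracket -> illegal
(2,0): flips 2 -> legal
(2,4): flips 2 -> legal
(2,5): no bracket -> illegal
(3,0): no bracket -> illegal
(3,5): no bracket -> illegal
(4,0): flips 1 -> legal
(4,1): flips 2 -> legal
(4,3): no bracket -> illegal
(4,4): flips 1 -> legal
(4,5): no bracket -> illegal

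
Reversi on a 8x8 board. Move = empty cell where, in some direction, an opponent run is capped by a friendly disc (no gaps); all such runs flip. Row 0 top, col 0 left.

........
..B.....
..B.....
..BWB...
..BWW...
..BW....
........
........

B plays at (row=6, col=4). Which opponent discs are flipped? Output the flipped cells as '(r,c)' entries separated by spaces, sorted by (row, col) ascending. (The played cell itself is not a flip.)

Dir NW: opp run (5,3) capped by B -> flip
Dir N: first cell '.' (not opp) -> no flip
Dir NE: first cell '.' (not opp) -> no flip
Dir W: first cell '.' (not opp) -> no flip
Dir E: first cell '.' (not opp) -> no flip
Dir SW: first cell '.' (not opp) -> no flip
Dir S: first cell '.' (not opp) -> no flip
Dir SE: first cell '.' (not opp) -> no flip

Answer: (5,3)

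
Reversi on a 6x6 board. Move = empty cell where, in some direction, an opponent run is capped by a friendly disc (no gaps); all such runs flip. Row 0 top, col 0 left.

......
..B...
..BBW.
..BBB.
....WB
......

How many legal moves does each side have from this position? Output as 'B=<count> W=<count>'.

Answer: B=6 W=3

Derivation:
-- B to move --
(1,3): no bracket -> illegal
(1,4): flips 1 -> legal
(1,5): flips 1 -> legal
(2,5): flips 1 -> legal
(3,5): no bracket -> illegal
(4,3): flips 1 -> legal
(5,3): no bracket -> illegal
(5,4): flips 1 -> legal
(5,5): flips 1 -> legal
B mobility = 6
-- W to move --
(0,1): no bracket -> illegal
(0,2): no bracket -> illegal
(0,3): no bracket -> illegal
(1,1): flips 2 -> legal
(1,3): no bracket -> illegal
(1,4): no bracket -> illegal
(2,1): flips 2 -> legal
(2,5): no bracket -> illegal
(3,1): no bracket -> illegal
(3,5): no bracket -> illegal
(4,1): no bracket -> illegal
(4,2): flips 1 -> legal
(4,3): no bracket -> illegal
(5,4): no bracket -> illegal
(5,5): no bracket -> illegal
W mobility = 3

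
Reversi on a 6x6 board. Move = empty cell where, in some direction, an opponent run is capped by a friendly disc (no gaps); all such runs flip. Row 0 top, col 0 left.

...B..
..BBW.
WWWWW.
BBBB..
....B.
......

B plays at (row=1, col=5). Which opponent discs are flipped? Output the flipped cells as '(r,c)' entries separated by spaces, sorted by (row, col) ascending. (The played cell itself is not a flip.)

Dir NW: first cell '.' (not opp) -> no flip
Dir N: first cell '.' (not opp) -> no flip
Dir NE: edge -> no flip
Dir W: opp run (1,4) capped by B -> flip
Dir E: edge -> no flip
Dir SW: opp run (2,4) capped by B -> flip
Dir S: first cell '.' (not opp) -> no flip
Dir SE: edge -> no flip

Answer: (1,4) (2,4)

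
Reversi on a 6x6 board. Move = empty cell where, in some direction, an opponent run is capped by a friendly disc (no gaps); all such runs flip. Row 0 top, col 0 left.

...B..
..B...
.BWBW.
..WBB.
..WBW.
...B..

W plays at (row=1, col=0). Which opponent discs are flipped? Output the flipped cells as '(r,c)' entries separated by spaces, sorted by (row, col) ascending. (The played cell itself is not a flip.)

Answer: (2,1)

Derivation:
Dir NW: edge -> no flip
Dir N: first cell '.' (not opp) -> no flip
Dir NE: first cell '.' (not opp) -> no flip
Dir W: edge -> no flip
Dir E: first cell '.' (not opp) -> no flip
Dir SW: edge -> no flip
Dir S: first cell '.' (not opp) -> no flip
Dir SE: opp run (2,1) capped by W -> flip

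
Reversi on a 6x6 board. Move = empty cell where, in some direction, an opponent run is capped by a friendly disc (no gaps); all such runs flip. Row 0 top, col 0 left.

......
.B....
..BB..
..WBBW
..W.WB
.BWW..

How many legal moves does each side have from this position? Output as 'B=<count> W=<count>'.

-- B to move --
(2,1): no bracket -> illegal
(2,4): no bracket -> illegal
(2,5): flips 1 -> legal
(3,1): flips 1 -> legal
(4,1): flips 1 -> legal
(4,3): flips 1 -> legal
(5,4): flips 3 -> legal
(5,5): flips 1 -> legal
B mobility = 6
-- W to move --
(0,0): flips 3 -> legal
(0,1): no bracket -> illegal
(0,2): no bracket -> illegal
(1,0): no bracket -> illegal
(1,2): flips 1 -> legal
(1,3): no bracket -> illegal
(1,4): flips 1 -> legal
(2,0): no bracket -> illegal
(2,1): no bracket -> illegal
(2,4): flips 2 -> legal
(2,5): no bracket -> illegal
(3,1): no bracket -> illegal
(4,0): no bracket -> illegal
(4,1): no bracket -> illegal
(4,3): no bracket -> illegal
(5,0): flips 1 -> legal
(5,4): no bracket -> illegal
(5,5): flips 1 -> legal
W mobility = 6

Answer: B=6 W=6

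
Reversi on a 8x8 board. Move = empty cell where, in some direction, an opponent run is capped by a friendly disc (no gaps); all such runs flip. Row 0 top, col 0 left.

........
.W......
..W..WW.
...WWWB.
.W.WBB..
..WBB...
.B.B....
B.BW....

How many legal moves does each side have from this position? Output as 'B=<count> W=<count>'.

Answer: B=12 W=10

Derivation:
-- B to move --
(0,0): flips 3 -> legal
(0,1): no bracket -> illegal
(0,2): no bracket -> illegal
(1,0): no bracket -> illegal
(1,2): no bracket -> illegal
(1,3): no bracket -> illegal
(1,4): flips 1 -> legal
(1,5): flips 2 -> legal
(1,6): flips 5 -> legal
(1,7): flips 2 -> legal
(2,0): no bracket -> illegal
(2,1): no bracket -> illegal
(2,3): flips 3 -> legal
(2,4): flips 1 -> legal
(2,7): no bracket -> illegal
(3,0): flips 2 -> legal
(3,1): no bracket -> illegal
(3,2): flips 4 -> legal
(3,7): no bracket -> illegal
(4,0): no bracket -> illegal
(4,2): flips 1 -> legal
(4,6): no bracket -> illegal
(5,0): no bracket -> illegal
(5,1): flips 1 -> legal
(6,2): no bracket -> illegal
(6,4): no bracket -> illegal
(7,4): flips 1 -> legal
B mobility = 12
-- W to move --
(2,7): no bracket -> illegal
(3,7): flips 1 -> legal
(4,2): no bracket -> illegal
(4,6): flips 3 -> legal
(4,7): flips 1 -> legal
(5,0): no bracket -> illegal
(5,1): no bracket -> illegal
(5,5): flips 4 -> legal
(5,6): flips 1 -> legal
(6,0): no bracket -> illegal
(6,2): flips 2 -> legal
(6,4): flips 2 -> legal
(6,5): flips 1 -> legal
(7,1): flips 1 -> legal
(7,4): flips 1 -> legal
W mobility = 10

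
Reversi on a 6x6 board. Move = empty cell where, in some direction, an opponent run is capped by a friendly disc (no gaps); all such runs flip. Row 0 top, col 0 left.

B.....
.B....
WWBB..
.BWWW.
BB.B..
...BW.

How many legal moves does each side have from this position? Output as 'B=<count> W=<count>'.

Answer: B=7 W=11

Derivation:
-- B to move --
(1,0): flips 2 -> legal
(1,2): no bracket -> illegal
(2,4): no bracket -> illegal
(2,5): flips 1 -> legal
(3,0): no bracket -> illegal
(3,5): flips 3 -> legal
(4,2): flips 1 -> legal
(4,4): flips 1 -> legal
(4,5): flips 1 -> legal
(5,5): flips 1 -> legal
B mobility = 7
-- W to move --
(0,1): flips 1 -> legal
(0,2): flips 1 -> legal
(1,0): no bracket -> illegal
(1,2): flips 2 -> legal
(1,3): flips 1 -> legal
(1,4): flips 1 -> legal
(2,4): flips 2 -> legal
(3,0): flips 1 -> legal
(4,2): flips 1 -> legal
(4,4): no bracket -> illegal
(5,0): flips 1 -> legal
(5,1): flips 2 -> legal
(5,2): flips 2 -> legal
W mobility = 11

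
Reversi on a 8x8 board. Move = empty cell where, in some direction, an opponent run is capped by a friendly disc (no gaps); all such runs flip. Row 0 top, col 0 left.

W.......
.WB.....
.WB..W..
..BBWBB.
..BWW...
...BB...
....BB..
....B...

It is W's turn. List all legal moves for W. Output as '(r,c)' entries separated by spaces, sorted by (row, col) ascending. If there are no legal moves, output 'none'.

(0,1): no bracket -> illegal
(0,2): no bracket -> illegal
(0,3): flips 1 -> legal
(1,3): flips 1 -> legal
(2,3): flips 2 -> legal
(2,4): no bracket -> illegal
(2,6): flips 1 -> legal
(2,7): no bracket -> illegal
(3,1): flips 2 -> legal
(3,7): flips 2 -> legal
(4,1): flips 1 -> legal
(4,5): flips 1 -> legal
(4,6): no bracket -> illegal
(4,7): flips 1 -> legal
(5,1): no bracket -> illegal
(5,2): no bracket -> illegal
(5,5): no bracket -> illegal
(5,6): no bracket -> illegal
(6,2): flips 1 -> legal
(6,3): flips 1 -> legal
(6,6): no bracket -> illegal
(7,3): no bracket -> illegal
(7,5): no bracket -> illegal
(7,6): flips 2 -> legal

Answer: (0,3) (1,3) (2,3) (2,6) (3,1) (3,7) (4,1) (4,5) (4,7) (6,2) (6,3) (7,6)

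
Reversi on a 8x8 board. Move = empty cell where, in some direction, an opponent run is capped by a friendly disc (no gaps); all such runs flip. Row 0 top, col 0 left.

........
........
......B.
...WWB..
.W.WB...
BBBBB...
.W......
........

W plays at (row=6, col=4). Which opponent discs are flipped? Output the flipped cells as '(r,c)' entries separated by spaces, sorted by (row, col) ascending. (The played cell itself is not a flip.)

Answer: (4,4) (5,4)

Derivation:
Dir NW: opp run (5,3), next='.' -> no flip
Dir N: opp run (5,4) (4,4) capped by W -> flip
Dir NE: first cell '.' (not opp) -> no flip
Dir W: first cell '.' (not opp) -> no flip
Dir E: first cell '.' (not opp) -> no flip
Dir SW: first cell '.' (not opp) -> no flip
Dir S: first cell '.' (not opp) -> no flip
Dir SE: first cell '.' (not opp) -> no flip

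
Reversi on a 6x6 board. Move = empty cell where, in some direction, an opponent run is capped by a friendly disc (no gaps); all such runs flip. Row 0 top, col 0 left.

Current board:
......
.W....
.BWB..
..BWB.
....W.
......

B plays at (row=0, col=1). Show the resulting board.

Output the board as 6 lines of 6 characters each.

Place B at (0,1); scan 8 dirs for brackets.
Dir NW: edge -> no flip
Dir N: edge -> no flip
Dir NE: edge -> no flip
Dir W: first cell '.' (not opp) -> no flip
Dir E: first cell '.' (not opp) -> no flip
Dir SW: first cell '.' (not opp) -> no flip
Dir S: opp run (1,1) capped by B -> flip
Dir SE: first cell '.' (not opp) -> no flip
All flips: (1,1)

Answer: .B....
.B....
.BWB..
..BWB.
....W.
......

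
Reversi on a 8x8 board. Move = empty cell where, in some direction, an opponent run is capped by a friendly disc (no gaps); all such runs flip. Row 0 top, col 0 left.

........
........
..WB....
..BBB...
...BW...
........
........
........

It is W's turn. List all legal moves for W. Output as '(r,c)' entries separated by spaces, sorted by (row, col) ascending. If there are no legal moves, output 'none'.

(1,2): no bracket -> illegal
(1,3): no bracket -> illegal
(1,4): no bracket -> illegal
(2,1): no bracket -> illegal
(2,4): flips 2 -> legal
(2,5): no bracket -> illegal
(3,1): no bracket -> illegal
(3,5): no bracket -> illegal
(4,1): no bracket -> illegal
(4,2): flips 2 -> legal
(4,5): no bracket -> illegal
(5,2): no bracket -> illegal
(5,3): no bracket -> illegal
(5,4): no bracket -> illegal

Answer: (2,4) (4,2)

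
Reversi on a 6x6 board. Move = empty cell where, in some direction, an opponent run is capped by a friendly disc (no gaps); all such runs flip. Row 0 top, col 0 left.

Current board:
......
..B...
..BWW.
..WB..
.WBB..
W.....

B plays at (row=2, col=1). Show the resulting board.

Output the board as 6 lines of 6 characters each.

Answer: ......
..B...
.BBWW.
..BB..
.WBB..
W.....

Derivation:
Place B at (2,1); scan 8 dirs for brackets.
Dir NW: first cell '.' (not opp) -> no flip
Dir N: first cell '.' (not opp) -> no flip
Dir NE: first cell 'B' (not opp) -> no flip
Dir W: first cell '.' (not opp) -> no flip
Dir E: first cell 'B' (not opp) -> no flip
Dir SW: first cell '.' (not opp) -> no flip
Dir S: first cell '.' (not opp) -> no flip
Dir SE: opp run (3,2) capped by B -> flip
All flips: (3,2)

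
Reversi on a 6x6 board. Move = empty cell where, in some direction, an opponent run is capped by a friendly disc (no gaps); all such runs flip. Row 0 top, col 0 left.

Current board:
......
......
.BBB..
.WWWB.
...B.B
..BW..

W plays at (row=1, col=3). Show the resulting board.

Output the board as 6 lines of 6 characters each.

Place W at (1,3); scan 8 dirs for brackets.
Dir NW: first cell '.' (not opp) -> no flip
Dir N: first cell '.' (not opp) -> no flip
Dir NE: first cell '.' (not opp) -> no flip
Dir W: first cell '.' (not opp) -> no flip
Dir E: first cell '.' (not opp) -> no flip
Dir SW: opp run (2,2) capped by W -> flip
Dir S: opp run (2,3) capped by W -> flip
Dir SE: first cell '.' (not opp) -> no flip
All flips: (2,2) (2,3)

Answer: ......
...W..
.BWW..
.WWWB.
...B.B
..BW..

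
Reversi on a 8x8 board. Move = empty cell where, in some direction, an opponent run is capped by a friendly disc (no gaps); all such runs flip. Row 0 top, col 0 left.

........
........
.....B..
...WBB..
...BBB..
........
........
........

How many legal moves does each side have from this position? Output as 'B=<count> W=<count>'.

-- B to move --
(2,2): flips 1 -> legal
(2,3): flips 1 -> legal
(2,4): no bracket -> illegal
(3,2): flips 1 -> legal
(4,2): no bracket -> illegal
B mobility = 3
-- W to move --
(1,4): no bracket -> illegal
(1,5): no bracket -> illegal
(1,6): no bracket -> illegal
(2,3): no bracket -> illegal
(2,4): no bracket -> illegal
(2,6): no bracket -> illegal
(3,2): no bracket -> illegal
(3,6): flips 2 -> legal
(4,2): no bracket -> illegal
(4,6): no bracket -> illegal
(5,2): no bracket -> illegal
(5,3): flips 1 -> legal
(5,4): no bracket -> illegal
(5,5): flips 1 -> legal
(5,6): no bracket -> illegal
W mobility = 3

Answer: B=3 W=3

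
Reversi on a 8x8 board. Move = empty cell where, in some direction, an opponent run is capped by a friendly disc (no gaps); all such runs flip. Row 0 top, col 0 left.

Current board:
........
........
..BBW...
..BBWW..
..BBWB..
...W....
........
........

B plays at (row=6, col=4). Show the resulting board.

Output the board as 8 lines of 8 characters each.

Place B at (6,4); scan 8 dirs for brackets.
Dir NW: opp run (5,3) capped by B -> flip
Dir N: first cell '.' (not opp) -> no flip
Dir NE: first cell '.' (not opp) -> no flip
Dir W: first cell '.' (not opp) -> no flip
Dir E: first cell '.' (not opp) -> no flip
Dir SW: first cell '.' (not opp) -> no flip
Dir S: first cell '.' (not opp) -> no flip
Dir SE: first cell '.' (not opp) -> no flip
All flips: (5,3)

Answer: ........
........
..BBW...
..BBWW..
..BBWB..
...B....
....B...
........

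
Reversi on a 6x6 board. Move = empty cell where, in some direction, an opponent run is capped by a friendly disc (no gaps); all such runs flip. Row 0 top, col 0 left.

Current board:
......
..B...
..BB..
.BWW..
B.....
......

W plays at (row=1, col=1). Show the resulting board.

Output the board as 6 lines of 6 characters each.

Answer: ......
.WB...
..WB..
.BWW..
B.....
......

Derivation:
Place W at (1,1); scan 8 dirs for brackets.
Dir NW: first cell '.' (not opp) -> no flip
Dir N: first cell '.' (not opp) -> no flip
Dir NE: first cell '.' (not opp) -> no flip
Dir W: first cell '.' (not opp) -> no flip
Dir E: opp run (1,2), next='.' -> no flip
Dir SW: first cell '.' (not opp) -> no flip
Dir S: first cell '.' (not opp) -> no flip
Dir SE: opp run (2,2) capped by W -> flip
All flips: (2,2)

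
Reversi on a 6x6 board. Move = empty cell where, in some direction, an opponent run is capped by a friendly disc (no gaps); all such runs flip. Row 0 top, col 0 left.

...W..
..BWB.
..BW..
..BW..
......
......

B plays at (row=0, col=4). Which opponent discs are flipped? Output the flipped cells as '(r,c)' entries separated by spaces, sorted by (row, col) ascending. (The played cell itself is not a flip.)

Dir NW: edge -> no flip
Dir N: edge -> no flip
Dir NE: edge -> no flip
Dir W: opp run (0,3), next='.' -> no flip
Dir E: first cell '.' (not opp) -> no flip
Dir SW: opp run (1,3) capped by B -> flip
Dir S: first cell 'B' (not opp) -> no flip
Dir SE: first cell '.' (not opp) -> no flip

Answer: (1,3)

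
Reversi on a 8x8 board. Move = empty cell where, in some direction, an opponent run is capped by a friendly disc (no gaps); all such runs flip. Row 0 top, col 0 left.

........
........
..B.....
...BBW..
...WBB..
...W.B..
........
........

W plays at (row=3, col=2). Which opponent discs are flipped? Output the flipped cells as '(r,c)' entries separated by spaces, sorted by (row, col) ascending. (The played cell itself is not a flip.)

Dir NW: first cell '.' (not opp) -> no flip
Dir N: opp run (2,2), next='.' -> no flip
Dir NE: first cell '.' (not opp) -> no flip
Dir W: first cell '.' (not opp) -> no flip
Dir E: opp run (3,3) (3,4) capped by W -> flip
Dir SW: first cell '.' (not opp) -> no flip
Dir S: first cell '.' (not opp) -> no flip
Dir SE: first cell 'W' (not opp) -> no flip

Answer: (3,3) (3,4)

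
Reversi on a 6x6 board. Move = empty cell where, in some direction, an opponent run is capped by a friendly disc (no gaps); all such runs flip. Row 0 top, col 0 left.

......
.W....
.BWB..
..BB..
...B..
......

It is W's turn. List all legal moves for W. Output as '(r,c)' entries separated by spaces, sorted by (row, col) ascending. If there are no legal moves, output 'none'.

(1,0): no bracket -> illegal
(1,2): no bracket -> illegal
(1,3): no bracket -> illegal
(1,4): no bracket -> illegal
(2,0): flips 1 -> legal
(2,4): flips 1 -> legal
(3,0): no bracket -> illegal
(3,1): flips 1 -> legal
(3,4): no bracket -> illegal
(4,1): no bracket -> illegal
(4,2): flips 1 -> legal
(4,4): flips 1 -> legal
(5,2): no bracket -> illegal
(5,3): no bracket -> illegal
(5,4): no bracket -> illegal

Answer: (2,0) (2,4) (3,1) (4,2) (4,4)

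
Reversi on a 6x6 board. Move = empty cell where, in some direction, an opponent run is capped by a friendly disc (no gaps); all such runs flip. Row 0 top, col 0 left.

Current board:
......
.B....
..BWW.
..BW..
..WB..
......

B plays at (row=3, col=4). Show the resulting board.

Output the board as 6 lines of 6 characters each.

Place B at (3,4); scan 8 dirs for brackets.
Dir NW: opp run (2,3), next='.' -> no flip
Dir N: opp run (2,4), next='.' -> no flip
Dir NE: first cell '.' (not opp) -> no flip
Dir W: opp run (3,3) capped by B -> flip
Dir E: first cell '.' (not opp) -> no flip
Dir SW: first cell 'B' (not opp) -> no flip
Dir S: first cell '.' (not opp) -> no flip
Dir SE: first cell '.' (not opp) -> no flip
All flips: (3,3)

Answer: ......
.B....
..BWW.
..BBB.
..WB..
......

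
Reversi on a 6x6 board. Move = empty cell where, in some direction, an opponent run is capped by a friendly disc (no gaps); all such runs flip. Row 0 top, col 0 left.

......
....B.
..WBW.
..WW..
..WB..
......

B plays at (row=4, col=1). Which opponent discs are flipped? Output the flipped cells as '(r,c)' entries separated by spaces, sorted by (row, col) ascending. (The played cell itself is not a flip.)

Answer: (3,2) (4,2)

Derivation:
Dir NW: first cell '.' (not opp) -> no flip
Dir N: first cell '.' (not opp) -> no flip
Dir NE: opp run (3,2) capped by B -> flip
Dir W: first cell '.' (not opp) -> no flip
Dir E: opp run (4,2) capped by B -> flip
Dir SW: first cell '.' (not opp) -> no flip
Dir S: first cell '.' (not opp) -> no flip
Dir SE: first cell '.' (not opp) -> no flip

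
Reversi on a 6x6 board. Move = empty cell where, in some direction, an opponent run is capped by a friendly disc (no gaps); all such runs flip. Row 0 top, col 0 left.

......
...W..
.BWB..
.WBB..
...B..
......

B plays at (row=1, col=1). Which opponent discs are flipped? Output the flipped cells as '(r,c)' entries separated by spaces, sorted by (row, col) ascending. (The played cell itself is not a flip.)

Answer: (2,2)

Derivation:
Dir NW: first cell '.' (not opp) -> no flip
Dir N: first cell '.' (not opp) -> no flip
Dir NE: first cell '.' (not opp) -> no flip
Dir W: first cell '.' (not opp) -> no flip
Dir E: first cell '.' (not opp) -> no flip
Dir SW: first cell '.' (not opp) -> no flip
Dir S: first cell 'B' (not opp) -> no flip
Dir SE: opp run (2,2) capped by B -> flip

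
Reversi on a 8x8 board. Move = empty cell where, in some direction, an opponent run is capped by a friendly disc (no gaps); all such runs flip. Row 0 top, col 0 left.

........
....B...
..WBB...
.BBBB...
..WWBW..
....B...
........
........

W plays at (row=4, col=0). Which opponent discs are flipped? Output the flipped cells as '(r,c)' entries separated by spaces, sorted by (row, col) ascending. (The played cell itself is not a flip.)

Dir NW: edge -> no flip
Dir N: first cell '.' (not opp) -> no flip
Dir NE: opp run (3,1) capped by W -> flip
Dir W: edge -> no flip
Dir E: first cell '.' (not opp) -> no flip
Dir SW: edge -> no flip
Dir S: first cell '.' (not opp) -> no flip
Dir SE: first cell '.' (not opp) -> no flip

Answer: (3,1)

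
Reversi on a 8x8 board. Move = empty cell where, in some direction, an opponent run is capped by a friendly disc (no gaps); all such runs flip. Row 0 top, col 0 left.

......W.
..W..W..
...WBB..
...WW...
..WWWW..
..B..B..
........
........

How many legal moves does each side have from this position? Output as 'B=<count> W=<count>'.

Answer: B=6 W=8

Derivation:
-- B to move --
(0,1): no bracket -> illegal
(0,2): no bracket -> illegal
(0,3): no bracket -> illegal
(0,4): no bracket -> illegal
(0,5): flips 1 -> legal
(0,7): no bracket -> illegal
(1,1): no bracket -> illegal
(1,3): no bracket -> illegal
(1,4): no bracket -> illegal
(1,6): no bracket -> illegal
(1,7): no bracket -> illegal
(2,1): no bracket -> illegal
(2,2): flips 3 -> legal
(2,6): no bracket -> illegal
(3,1): no bracket -> illegal
(3,2): flips 1 -> legal
(3,5): flips 1 -> legal
(3,6): no bracket -> illegal
(4,1): no bracket -> illegal
(4,6): no bracket -> illegal
(5,1): flips 2 -> legal
(5,3): no bracket -> illegal
(5,4): flips 2 -> legal
(5,6): no bracket -> illegal
B mobility = 6
-- W to move --
(1,3): no bracket -> illegal
(1,4): flips 1 -> legal
(1,6): flips 1 -> legal
(2,6): flips 2 -> legal
(3,5): flips 1 -> legal
(3,6): no bracket -> illegal
(4,1): no bracket -> illegal
(4,6): no bracket -> illegal
(5,1): no bracket -> illegal
(5,3): no bracket -> illegal
(5,4): no bracket -> illegal
(5,6): no bracket -> illegal
(6,1): flips 1 -> legal
(6,2): flips 1 -> legal
(6,3): no bracket -> illegal
(6,4): no bracket -> illegal
(6,5): flips 1 -> legal
(6,6): flips 1 -> legal
W mobility = 8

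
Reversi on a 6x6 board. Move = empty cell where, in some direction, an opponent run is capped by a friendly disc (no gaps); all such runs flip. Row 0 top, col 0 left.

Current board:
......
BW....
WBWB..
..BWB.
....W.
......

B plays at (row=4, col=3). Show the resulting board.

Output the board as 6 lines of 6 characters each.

Answer: ......
BW....
WBWB..
..BBB.
...BW.
......

Derivation:
Place B at (4,3); scan 8 dirs for brackets.
Dir NW: first cell 'B' (not opp) -> no flip
Dir N: opp run (3,3) capped by B -> flip
Dir NE: first cell 'B' (not opp) -> no flip
Dir W: first cell '.' (not opp) -> no flip
Dir E: opp run (4,4), next='.' -> no flip
Dir SW: first cell '.' (not opp) -> no flip
Dir S: first cell '.' (not opp) -> no flip
Dir SE: first cell '.' (not opp) -> no flip
All flips: (3,3)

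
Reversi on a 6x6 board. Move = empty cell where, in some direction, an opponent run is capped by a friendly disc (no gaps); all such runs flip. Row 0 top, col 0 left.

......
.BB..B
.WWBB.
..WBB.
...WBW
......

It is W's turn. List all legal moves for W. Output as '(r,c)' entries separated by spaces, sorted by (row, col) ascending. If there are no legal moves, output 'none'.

(0,0): flips 1 -> legal
(0,1): flips 4 -> legal
(0,2): flips 1 -> legal
(0,3): flips 1 -> legal
(0,4): no bracket -> illegal
(0,5): no bracket -> illegal
(1,0): no bracket -> illegal
(1,3): flips 2 -> legal
(1,4): flips 1 -> legal
(2,0): no bracket -> illegal
(2,5): flips 3 -> legal
(3,5): flips 2 -> legal
(4,2): no bracket -> illegal
(5,3): no bracket -> illegal
(5,4): no bracket -> illegal
(5,5): flips 2 -> legal

Answer: (0,0) (0,1) (0,2) (0,3) (1,3) (1,4) (2,5) (3,5) (5,5)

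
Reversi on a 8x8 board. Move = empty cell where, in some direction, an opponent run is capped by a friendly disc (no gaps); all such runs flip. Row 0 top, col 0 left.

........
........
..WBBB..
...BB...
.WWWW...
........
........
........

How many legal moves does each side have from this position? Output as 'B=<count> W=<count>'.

-- B to move --
(1,1): flips 1 -> legal
(1,2): no bracket -> illegal
(1,3): no bracket -> illegal
(2,1): flips 1 -> legal
(3,0): no bracket -> illegal
(3,1): no bracket -> illegal
(3,2): no bracket -> illegal
(3,5): no bracket -> illegal
(4,0): no bracket -> illegal
(4,5): no bracket -> illegal
(5,0): no bracket -> illegal
(5,1): flips 1 -> legal
(5,2): flips 1 -> legal
(5,3): flips 1 -> legal
(5,4): flips 1 -> legal
(5,5): flips 1 -> legal
B mobility = 7
-- W to move --
(1,2): no bracket -> illegal
(1,3): flips 2 -> legal
(1,4): flips 2 -> legal
(1,5): flips 2 -> legal
(1,6): flips 2 -> legal
(2,6): flips 3 -> legal
(3,2): no bracket -> illegal
(3,5): no bracket -> illegal
(3,6): no bracket -> illegal
(4,5): no bracket -> illegal
W mobility = 5

Answer: B=7 W=5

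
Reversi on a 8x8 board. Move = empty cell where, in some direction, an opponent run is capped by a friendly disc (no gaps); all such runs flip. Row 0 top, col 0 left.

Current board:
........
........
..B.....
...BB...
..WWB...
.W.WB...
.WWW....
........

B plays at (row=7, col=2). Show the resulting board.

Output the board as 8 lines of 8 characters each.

Place B at (7,2); scan 8 dirs for brackets.
Dir NW: opp run (6,1), next='.' -> no flip
Dir N: opp run (6,2), next='.' -> no flip
Dir NE: opp run (6,3) capped by B -> flip
Dir W: first cell '.' (not opp) -> no flip
Dir E: first cell '.' (not opp) -> no flip
Dir SW: edge -> no flip
Dir S: edge -> no flip
Dir SE: edge -> no flip
All flips: (6,3)

Answer: ........
........
..B.....
...BB...
..WWB...
.W.WB...
.WWB....
..B.....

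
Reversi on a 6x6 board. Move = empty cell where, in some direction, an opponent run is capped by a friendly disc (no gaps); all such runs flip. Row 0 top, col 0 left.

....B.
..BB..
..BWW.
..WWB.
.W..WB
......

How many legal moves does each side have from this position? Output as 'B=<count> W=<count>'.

-- B to move --
(1,4): flips 1 -> legal
(1,5): no bracket -> illegal
(2,1): no bracket -> illegal
(2,5): flips 2 -> legal
(3,0): no bracket -> illegal
(3,1): flips 2 -> legal
(3,5): flips 1 -> legal
(4,0): no bracket -> illegal
(4,2): flips 1 -> legal
(4,3): flips 3 -> legal
(5,0): no bracket -> illegal
(5,1): no bracket -> illegal
(5,2): no bracket -> illegal
(5,3): no bracket -> illegal
(5,4): flips 1 -> legal
(5,5): flips 2 -> legal
B mobility = 8
-- W to move --
(0,1): flips 1 -> legal
(0,2): flips 3 -> legal
(0,3): flips 1 -> legal
(0,5): no bracket -> illegal
(1,1): flips 1 -> legal
(1,4): no bracket -> illegal
(1,5): no bracket -> illegal
(2,1): flips 1 -> legal
(2,5): no bracket -> illegal
(3,1): no bracket -> illegal
(3,5): flips 1 -> legal
(4,3): no bracket -> illegal
(5,4): no bracket -> illegal
(5,5): no bracket -> illegal
W mobility = 6

Answer: B=8 W=6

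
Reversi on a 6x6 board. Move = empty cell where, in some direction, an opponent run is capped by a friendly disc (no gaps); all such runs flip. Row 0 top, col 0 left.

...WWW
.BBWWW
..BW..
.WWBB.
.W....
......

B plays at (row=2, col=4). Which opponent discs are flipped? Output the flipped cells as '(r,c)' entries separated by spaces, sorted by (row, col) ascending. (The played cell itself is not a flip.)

Answer: (2,3)

Derivation:
Dir NW: opp run (1,3), next='.' -> no flip
Dir N: opp run (1,4) (0,4), next=edge -> no flip
Dir NE: opp run (1,5), next=edge -> no flip
Dir W: opp run (2,3) capped by B -> flip
Dir E: first cell '.' (not opp) -> no flip
Dir SW: first cell 'B' (not opp) -> no flip
Dir S: first cell 'B' (not opp) -> no flip
Dir SE: first cell '.' (not opp) -> no flip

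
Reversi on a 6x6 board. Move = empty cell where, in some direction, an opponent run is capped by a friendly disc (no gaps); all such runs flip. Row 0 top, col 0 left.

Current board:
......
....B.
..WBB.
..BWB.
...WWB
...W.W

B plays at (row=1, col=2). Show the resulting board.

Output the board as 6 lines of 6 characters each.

Place B at (1,2); scan 8 dirs for brackets.
Dir NW: first cell '.' (not opp) -> no flip
Dir N: first cell '.' (not opp) -> no flip
Dir NE: first cell '.' (not opp) -> no flip
Dir W: first cell '.' (not opp) -> no flip
Dir E: first cell '.' (not opp) -> no flip
Dir SW: first cell '.' (not opp) -> no flip
Dir S: opp run (2,2) capped by B -> flip
Dir SE: first cell 'B' (not opp) -> no flip
All flips: (2,2)

Answer: ......
..B.B.
..BBB.
..BWB.
...WWB
...W.W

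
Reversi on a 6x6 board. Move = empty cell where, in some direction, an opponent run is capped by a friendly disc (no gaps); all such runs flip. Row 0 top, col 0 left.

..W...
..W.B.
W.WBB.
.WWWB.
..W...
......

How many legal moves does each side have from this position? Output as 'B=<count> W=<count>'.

Answer: B=6 W=6

Derivation:
-- B to move --
(0,1): flips 1 -> legal
(0,3): no bracket -> illegal
(1,0): no bracket -> illegal
(1,1): no bracket -> illegal
(1,3): no bracket -> illegal
(2,1): flips 1 -> legal
(3,0): flips 3 -> legal
(4,0): no bracket -> illegal
(4,1): flips 1 -> legal
(4,3): flips 1 -> legal
(4,4): no bracket -> illegal
(5,1): flips 2 -> legal
(5,2): no bracket -> illegal
(5,3): no bracket -> illegal
B mobility = 6
-- W to move --
(0,3): no bracket -> illegal
(0,4): no bracket -> illegal
(0,5): flips 2 -> legal
(1,3): flips 1 -> legal
(1,5): flips 1 -> legal
(2,5): flips 2 -> legal
(3,5): flips 1 -> legal
(4,3): no bracket -> illegal
(4,4): no bracket -> illegal
(4,5): flips 2 -> legal
W mobility = 6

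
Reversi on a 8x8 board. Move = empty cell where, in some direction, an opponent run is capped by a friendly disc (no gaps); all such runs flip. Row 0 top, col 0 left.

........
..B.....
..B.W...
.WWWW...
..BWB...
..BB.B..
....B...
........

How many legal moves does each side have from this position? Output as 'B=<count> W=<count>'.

Answer: B=6 W=12

Derivation:
-- B to move --
(1,3): no bracket -> illegal
(1,4): flips 2 -> legal
(1,5): flips 2 -> legal
(2,0): flips 1 -> legal
(2,1): no bracket -> illegal
(2,3): flips 2 -> legal
(2,5): flips 2 -> legal
(3,0): no bracket -> illegal
(3,5): no bracket -> illegal
(4,0): flips 1 -> legal
(4,1): no bracket -> illegal
(4,5): no bracket -> illegal
(5,4): no bracket -> illegal
B mobility = 6
-- W to move --
(0,1): no bracket -> illegal
(0,2): flips 2 -> legal
(0,3): no bracket -> illegal
(1,1): flips 1 -> legal
(1,3): flips 1 -> legal
(2,1): no bracket -> illegal
(2,3): no bracket -> illegal
(3,5): no bracket -> illegal
(4,1): flips 1 -> legal
(4,5): flips 1 -> legal
(4,6): no bracket -> illegal
(5,1): flips 1 -> legal
(5,4): flips 1 -> legal
(5,6): no bracket -> illegal
(6,1): flips 1 -> legal
(6,2): flips 2 -> legal
(6,3): flips 1 -> legal
(6,5): no bracket -> illegal
(6,6): flips 2 -> legal
(7,3): no bracket -> illegal
(7,4): no bracket -> illegal
(7,5): flips 3 -> legal
W mobility = 12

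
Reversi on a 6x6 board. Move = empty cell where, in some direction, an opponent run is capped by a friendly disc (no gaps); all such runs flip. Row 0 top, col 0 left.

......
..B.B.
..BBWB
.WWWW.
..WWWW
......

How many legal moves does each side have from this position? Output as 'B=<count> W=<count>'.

-- B to move --
(1,3): no bracket -> illegal
(1,5): no bracket -> illegal
(2,0): no bracket -> illegal
(2,1): no bracket -> illegal
(3,0): no bracket -> illegal
(3,5): no bracket -> illegal
(4,0): flips 1 -> legal
(4,1): flips 1 -> legal
(5,1): no bracket -> illegal
(5,2): flips 4 -> legal
(5,3): flips 2 -> legal
(5,4): flips 3 -> legal
(5,5): flips 2 -> legal
B mobility = 6
-- W to move --
(0,1): flips 2 -> legal
(0,2): flips 2 -> legal
(0,3): no bracket -> illegal
(0,4): flips 1 -> legal
(0,5): flips 2 -> legal
(1,1): flips 1 -> legal
(1,3): flips 2 -> legal
(1,5): no bracket -> illegal
(2,1): flips 2 -> legal
(3,5): no bracket -> illegal
W mobility = 7

Answer: B=6 W=7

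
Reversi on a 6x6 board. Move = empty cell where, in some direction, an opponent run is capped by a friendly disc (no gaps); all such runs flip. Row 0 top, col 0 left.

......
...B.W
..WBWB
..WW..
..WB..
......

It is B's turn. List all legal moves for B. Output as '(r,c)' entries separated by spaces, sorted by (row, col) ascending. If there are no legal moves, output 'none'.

(0,4): no bracket -> illegal
(0,5): flips 1 -> legal
(1,1): no bracket -> illegal
(1,2): no bracket -> illegal
(1,4): no bracket -> illegal
(2,1): flips 2 -> legal
(3,1): flips 1 -> legal
(3,4): no bracket -> illegal
(3,5): flips 1 -> legal
(4,1): flips 2 -> legal
(4,4): no bracket -> illegal
(5,1): no bracket -> illegal
(5,2): no bracket -> illegal
(5,3): no bracket -> illegal

Answer: (0,5) (2,1) (3,1) (3,5) (4,1)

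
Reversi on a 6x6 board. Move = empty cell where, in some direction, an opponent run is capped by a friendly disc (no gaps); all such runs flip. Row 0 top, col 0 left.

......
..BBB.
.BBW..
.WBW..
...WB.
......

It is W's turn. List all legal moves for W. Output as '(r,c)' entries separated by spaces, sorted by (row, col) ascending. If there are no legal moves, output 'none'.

Answer: (0,1) (0,3) (0,4) (0,5) (1,0) (1,1) (2,0) (4,1) (4,5) (5,5)

Derivation:
(0,1): flips 1 -> legal
(0,2): no bracket -> illegal
(0,3): flips 1 -> legal
(0,4): flips 2 -> legal
(0,5): flips 1 -> legal
(1,0): flips 2 -> legal
(1,1): flips 2 -> legal
(1,5): no bracket -> illegal
(2,0): flips 2 -> legal
(2,4): no bracket -> illegal
(2,5): no bracket -> illegal
(3,0): no bracket -> illegal
(3,4): no bracket -> illegal
(3,5): no bracket -> illegal
(4,1): flips 1 -> legal
(4,2): no bracket -> illegal
(4,5): flips 1 -> legal
(5,3): no bracket -> illegal
(5,4): no bracket -> illegal
(5,5): flips 1 -> legal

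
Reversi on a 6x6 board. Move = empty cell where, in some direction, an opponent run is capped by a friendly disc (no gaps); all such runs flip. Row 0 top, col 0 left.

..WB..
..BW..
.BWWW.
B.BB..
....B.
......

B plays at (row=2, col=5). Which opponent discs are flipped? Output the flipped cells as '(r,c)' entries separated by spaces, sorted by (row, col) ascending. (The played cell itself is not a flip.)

Dir NW: first cell '.' (not opp) -> no flip
Dir N: first cell '.' (not opp) -> no flip
Dir NE: edge -> no flip
Dir W: opp run (2,4) (2,3) (2,2) capped by B -> flip
Dir E: edge -> no flip
Dir SW: first cell '.' (not opp) -> no flip
Dir S: first cell '.' (not opp) -> no flip
Dir SE: edge -> no flip

Answer: (2,2) (2,3) (2,4)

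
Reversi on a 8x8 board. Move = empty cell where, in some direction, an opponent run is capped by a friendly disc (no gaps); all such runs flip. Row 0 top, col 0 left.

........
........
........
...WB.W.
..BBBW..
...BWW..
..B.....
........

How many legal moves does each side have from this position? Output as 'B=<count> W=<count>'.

Answer: B=9 W=8

Derivation:
-- B to move --
(2,2): flips 1 -> legal
(2,3): flips 1 -> legal
(2,4): flips 1 -> legal
(2,5): no bracket -> illegal
(2,6): no bracket -> illegal
(2,7): no bracket -> illegal
(3,2): flips 1 -> legal
(3,5): no bracket -> illegal
(3,7): no bracket -> illegal
(4,6): flips 1 -> legal
(4,7): no bracket -> illegal
(5,6): flips 3 -> legal
(6,3): no bracket -> illegal
(6,4): flips 1 -> legal
(6,5): flips 1 -> legal
(6,6): flips 1 -> legal
B mobility = 9
-- W to move --
(2,3): flips 1 -> legal
(2,4): flips 2 -> legal
(2,5): no bracket -> illegal
(3,1): no bracket -> illegal
(3,2): flips 1 -> legal
(3,5): flips 1 -> legal
(4,1): flips 3 -> legal
(5,1): flips 1 -> legal
(5,2): flips 1 -> legal
(6,1): no bracket -> illegal
(6,3): flips 2 -> legal
(6,4): no bracket -> illegal
(7,1): no bracket -> illegal
(7,2): no bracket -> illegal
(7,3): no bracket -> illegal
W mobility = 8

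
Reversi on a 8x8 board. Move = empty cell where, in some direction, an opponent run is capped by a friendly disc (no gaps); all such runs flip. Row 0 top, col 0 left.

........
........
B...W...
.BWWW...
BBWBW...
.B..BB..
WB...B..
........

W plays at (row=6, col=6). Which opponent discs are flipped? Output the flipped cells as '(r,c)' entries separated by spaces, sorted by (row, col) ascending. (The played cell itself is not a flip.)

Dir NW: opp run (5,5) capped by W -> flip
Dir N: first cell '.' (not opp) -> no flip
Dir NE: first cell '.' (not opp) -> no flip
Dir W: opp run (6,5), next='.' -> no flip
Dir E: first cell '.' (not opp) -> no flip
Dir SW: first cell '.' (not opp) -> no flip
Dir S: first cell '.' (not opp) -> no flip
Dir SE: first cell '.' (not opp) -> no flip

Answer: (5,5)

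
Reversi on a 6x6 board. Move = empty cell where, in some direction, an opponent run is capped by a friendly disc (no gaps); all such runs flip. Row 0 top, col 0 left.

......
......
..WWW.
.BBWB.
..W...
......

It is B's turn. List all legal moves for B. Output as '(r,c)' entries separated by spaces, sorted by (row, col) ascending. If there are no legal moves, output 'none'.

Answer: (1,2) (1,3) (1,4) (5,2) (5,3)

Derivation:
(1,1): no bracket -> illegal
(1,2): flips 2 -> legal
(1,3): flips 1 -> legal
(1,4): flips 2 -> legal
(1,5): no bracket -> illegal
(2,1): no bracket -> illegal
(2,5): no bracket -> illegal
(3,5): no bracket -> illegal
(4,1): no bracket -> illegal
(4,3): no bracket -> illegal
(4,4): no bracket -> illegal
(5,1): no bracket -> illegal
(5,2): flips 1 -> legal
(5,3): flips 1 -> legal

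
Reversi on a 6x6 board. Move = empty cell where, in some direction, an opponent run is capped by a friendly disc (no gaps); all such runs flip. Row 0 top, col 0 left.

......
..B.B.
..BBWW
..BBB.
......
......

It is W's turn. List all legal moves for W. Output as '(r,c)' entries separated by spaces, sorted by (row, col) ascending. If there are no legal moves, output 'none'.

(0,1): no bracket -> illegal
(0,2): no bracket -> illegal
(0,3): flips 1 -> legal
(0,4): flips 1 -> legal
(0,5): no bracket -> illegal
(1,1): no bracket -> illegal
(1,3): no bracket -> illegal
(1,5): no bracket -> illegal
(2,1): flips 2 -> legal
(3,1): no bracket -> illegal
(3,5): no bracket -> illegal
(4,1): no bracket -> illegal
(4,2): flips 1 -> legal
(4,3): flips 1 -> legal
(4,4): flips 1 -> legal
(4,5): no bracket -> illegal

Answer: (0,3) (0,4) (2,1) (4,2) (4,3) (4,4)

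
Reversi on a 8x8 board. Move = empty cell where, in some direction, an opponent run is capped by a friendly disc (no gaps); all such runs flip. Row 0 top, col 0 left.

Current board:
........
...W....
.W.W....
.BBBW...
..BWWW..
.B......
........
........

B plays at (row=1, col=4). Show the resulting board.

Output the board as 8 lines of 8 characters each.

Answer: ........
...WB...
.W.B....
.BBBW...
..BWWW..
.B......
........
........

Derivation:
Place B at (1,4); scan 8 dirs for brackets.
Dir NW: first cell '.' (not opp) -> no flip
Dir N: first cell '.' (not opp) -> no flip
Dir NE: first cell '.' (not opp) -> no flip
Dir W: opp run (1,3), next='.' -> no flip
Dir E: first cell '.' (not opp) -> no flip
Dir SW: opp run (2,3) capped by B -> flip
Dir S: first cell '.' (not opp) -> no flip
Dir SE: first cell '.' (not opp) -> no flip
All flips: (2,3)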